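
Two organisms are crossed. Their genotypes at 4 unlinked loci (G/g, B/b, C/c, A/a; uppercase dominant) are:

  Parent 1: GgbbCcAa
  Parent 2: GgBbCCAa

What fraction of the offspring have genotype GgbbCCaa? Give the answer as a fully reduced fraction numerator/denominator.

P(GgbbCCaa) = 1/32

GgbbCcAa gametes: GbCA×2, GbCa×2, GbcA×2, Gbca×2, gbCA×2, gbCa×2, gbcA×2, gbca×2
GgBbCCAa gametes: GBCA×2, GBCa×2, GbCA×2, GbCa×2, gBCA×2, gBCa×2, gbCA×2, gbCa×2
GgbbCcAa×GgBbCCAa grid (16·16=256): GGBbCCAA=4 GGBbCCAa=8 GGBbCCaa=4 GGBbCcAA=4 GGBbCcAa=8 GGBbCcaa=4 GGbbCCAA=4 GGbbCCAa=8 GGbbCCaa=4 GGbbCcAA=4 GGbbCcAa=8 GGbbCcaa=4 GgBbCCAA=8 GgBbCCAa=16 GgBbCCaa=8 GgBbCcAA=8 GgBbCcAa=16 GgBbCcaa=8 GgbbCCAA=8 GgbbCCAa=16 GgbbCCaa=8 GgbbCcAA=8 GgbbCcAa=16 GgbbCcaa=8 ggBbCCAA=4 ggBbCCAa=8 ggBbCCaa=4 ggBbCcAA=4 ggBbCcAa=8 ggBbCcaa=4 ggbbCCAA=4 ggbbCCAa=8 ggbbCCaa=4 ggbbCcAA=4 ggbbCcAa=8 ggbbCcaa=4
GgbbCCaa hits 8/256; gcd=8; 8÷8/256÷8 = 1/32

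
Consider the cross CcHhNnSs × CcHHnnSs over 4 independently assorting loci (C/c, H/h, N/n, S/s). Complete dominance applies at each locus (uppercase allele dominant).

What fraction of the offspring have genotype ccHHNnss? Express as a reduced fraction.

P(ccHHNnss) = 1/64

CcHhNnSs gametes: CHNS×1, CHNs×1, CHnS×1, CHns×1, ChNS×1, ChNs×1, ChnS×1, Chns×1, cHNS×1, cHNs×1, cHnS×1, cHns×1, chNS×1, chNs×1, chnS×1, chns×1
CcHHnnSs gametes: CHnS×4, CHns×4, cHnS×4, cHns×4
CcHhNnSs×CcHHnnSs grid (16·16=256): CCHHNnSS=4 CCHHNnSs=8 CCHHNnss=4 CCHHnnSS=4 CCHHnnSs=8 CCHHnnss=4 CCHhNnSS=4 CCHhNnSs=8 CCHhNnss=4 CCHhnnSS=4 CCHhnnSs=8 CCHhnnss=4 CcHHNnSS=8 CcHHNnSs=16 CcHHNnss=8 CcHHnnSS=8 CcHHnnSs=16 CcHHnnss=8 CcHhNnSS=8 CcHhNnSs=16 CcHhNnss=8 CcHhnnSS=8 CcHhnnSs=16 CcHhnnss=8 ccHHNnSS=4 ccHHNnSs=8 ccHHNnss=4 ccHHnnSS=4 ccHHnnSs=8 ccHHnnss=4 ccHhNnSS=4 ccHhNnSs=8 ccHhNnss=4 ccHhnnSS=4 ccHhnnSs=8 ccHhnnss=4
ccHHNnss hits 4/256; gcd=4; 4÷4/256÷4 = 1/64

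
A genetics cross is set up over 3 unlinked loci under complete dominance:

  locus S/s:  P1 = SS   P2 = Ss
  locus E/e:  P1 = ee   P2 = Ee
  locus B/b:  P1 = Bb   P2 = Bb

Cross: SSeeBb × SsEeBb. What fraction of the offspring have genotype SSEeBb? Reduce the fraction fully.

SSeeBb gametes: SeB×4, Seb×4
SsEeBb gametes: SEB×1, SEb×1, SeB×1, Seb×1, sEB×1, sEb×1, seB×1, seb×1
SSeeBb×SsEeBb grid (8·8=64): SSEeBB=4 SSEeBb=8 SSEebb=4 SSeeBB=4 SSeeBb=8 SSeebb=4 SsEeBB=4 SsEeBb=8 SsEebb=4 SseeBB=4 SseeBb=8 Sseebb=4
SSEeBb hits 8/64; gcd=8; 8÷8/64÷8 = 1/8

P(SSEeBb) = 1/8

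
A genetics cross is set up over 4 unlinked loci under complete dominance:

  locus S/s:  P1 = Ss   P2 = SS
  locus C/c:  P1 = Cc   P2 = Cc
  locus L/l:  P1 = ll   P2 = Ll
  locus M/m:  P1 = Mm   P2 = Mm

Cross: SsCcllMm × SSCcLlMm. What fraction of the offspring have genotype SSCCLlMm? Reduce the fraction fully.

P(SSCCLlMm) = 1/32

SsCcllMm gametes: SClM×2, SClm×2, SclM×2, Sclm×2, sClM×2, sClm×2, sclM×2, sclm×2
SSCcLlMm gametes: SCLM×2, SCLm×2, SClM×2, SClm×2, ScLM×2, ScLm×2, SclM×2, Sclm×2
SsCcllMm×SSCcLlMm grid (16·16=256): SSCCLlMM=4 SSCCLlMm=8 SSCCLlmm=4 SSCCllMM=4 SSCCllMm=8 SSCCllmm=4 SSCcLlMM=8 SSCcLlMm=16 SSCcLlmm=8 SSCcllMM=8 SSCcllMm=16 SSCcllmm=8 SSccLlMM=4 SSccLlMm=8 SSccLlmm=4 SSccllMM=4 SSccllMm=8 SSccllmm=4 SsCCLlMM=4 SsCCLlMm=8 SsCCLlmm=4 SsCCllMM=4 SsCCllMm=8 SsCCllmm=4 SsCcLlMM=8 SsCcLlMm=16 SsCcLlmm=8 SsCcllMM=8 SsCcllMm=16 SsCcllmm=8 SsccLlMM=4 SsccLlMm=8 SsccLlmm=4 SsccllMM=4 SsccllMm=8 Ssccllmm=4
SSCCLlMm hits 8/256; gcd=8; 8÷8/256÷8 = 1/32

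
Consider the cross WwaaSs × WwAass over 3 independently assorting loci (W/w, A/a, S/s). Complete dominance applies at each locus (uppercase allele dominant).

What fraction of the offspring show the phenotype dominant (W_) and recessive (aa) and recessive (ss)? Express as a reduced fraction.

P(W_ aa ss) = 3/16

WwaaSs gametes: WaS×2, Was×2, waS×2, was×2
WwAass gametes: WAs×2, Was×2, wAs×2, was×2
WwaaSs×WwAass grid (8·8=64): WWAaSs=4 WWAass=4 WWaaSs=4 WWaass=4 WwAaSs=8 WwAass=8 WwaaSs=8 Wwaass=8 wwAaSs=4 wwAass=4 wwaaSs=4 wwaass=4
W_ aa ss hits 12/64; gcd=4; 12÷4/64÷4 = 3/16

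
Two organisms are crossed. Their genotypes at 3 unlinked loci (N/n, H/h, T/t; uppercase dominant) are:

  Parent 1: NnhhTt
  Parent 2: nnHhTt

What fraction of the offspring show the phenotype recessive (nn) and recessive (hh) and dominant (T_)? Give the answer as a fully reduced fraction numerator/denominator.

P(nn hh T_) = 3/16

NnhhTt gametes: NhT×2, Nht×2, nhT×2, nht×2
nnHhTt gametes: nHT×2, nHt×2, nhT×2, nht×2
NnhhTt×nnHhTt grid (8·8=64): NnHhTT=4 NnHhTt=8 NnHhtt=4 NnhhTT=4 NnhhTt=8 Nnhhtt=4 nnHhTT=4 nnHhTt=8 nnHhtt=4 nnhhTT=4 nnhhTt=8 nnhhtt=4
nn hh T_ hits 12/64; gcd=4; 12÷4/64÷4 = 3/16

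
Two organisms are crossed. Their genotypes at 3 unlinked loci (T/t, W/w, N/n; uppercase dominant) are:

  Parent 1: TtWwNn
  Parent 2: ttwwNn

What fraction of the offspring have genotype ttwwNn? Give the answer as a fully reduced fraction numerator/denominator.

TtWwNn gametes: TWN×1, TWn×1, TwN×1, Twn×1, tWN×1, tWn×1, twN×1, twn×1
ttwwNn gametes: twN×4, twn×4
TtWwNn×ttwwNn grid (8·8=64): TtWwNN=4 TtWwNn=8 TtWwnn=4 TtwwNN=4 TtwwNn=8 Ttwwnn=4 ttWwNN=4 ttWwNn=8 ttWwnn=4 ttwwNN=4 ttwwNn=8 ttwwnn=4
ttwwNn hits 8/64; gcd=8; 8÷8/64÷8 = 1/8

P(ttwwNn) = 1/8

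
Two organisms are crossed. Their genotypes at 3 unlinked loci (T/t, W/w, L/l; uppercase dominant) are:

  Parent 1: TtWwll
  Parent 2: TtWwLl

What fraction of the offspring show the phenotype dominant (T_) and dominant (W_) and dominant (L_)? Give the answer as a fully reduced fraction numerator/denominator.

TtWwll gametes: TWl×2, Twl×2, tWl×2, twl×2
TtWwLl gametes: TWL×1, TWl×1, TwL×1, Twl×1, tWL×1, tWl×1, twL×1, twl×1
TtWwll×TtWwLl grid (8·8=64): TTWWLl=2 TTWWll=2 TTWwLl=4 TTWwll=4 TTwwLl=2 TTwwll=2 TtWWLl=4 TtWWll=4 TtWwLl=8 TtWwll=8 TtwwLl=4 Ttwwll=4 ttWWLl=2 ttWWll=2 ttWwLl=4 ttWwll=4 ttwwLl=2 ttwwll=2
T_ W_ L_ hits 18/64; gcd=2; 18÷2/64÷2 = 9/32

P(T_ W_ L_) = 9/32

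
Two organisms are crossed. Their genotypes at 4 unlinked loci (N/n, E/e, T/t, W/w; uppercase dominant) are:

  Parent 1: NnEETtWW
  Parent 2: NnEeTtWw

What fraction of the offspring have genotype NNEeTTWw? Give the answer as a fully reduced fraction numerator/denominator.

P(NNEeTTWw) = 1/64

NnEETtWW gametes: NETW×4, NEtW×4, nETW×4, nEtW×4
NnEeTtWw gametes: NETW×1, NETw×1, NEtW×1, NEtw×1, NeTW×1, NeTw×1, NetW×1, Netw×1, nETW×1, nETw×1, nEtW×1, nEtw×1, neTW×1, neTw×1, netW×1, netw×1
NnEETtWW×NnEeTtWw grid (16·16=256): NNEETTWW=4 NNEETTWw=4 NNEETtWW=8 NNEETtWw=8 NNEEttWW=4 NNEEttWw=4 NNEeTTWW=4 NNEeTTWw=4 NNEeTtWW=8 NNEeTtWw=8 NNEettWW=4 NNEettWw=4 NnEETTWW=8 NnEETTWw=8 NnEETtWW=16 NnEETtWw=16 NnEEttWW=8 NnEEttWw=8 NnEeTTWW=8 NnEeTTWw=8 NnEeTtWW=16 NnEeTtWw=16 NnEettWW=8 NnEettWw=8 nnEETTWW=4 nnEETTWw=4 nnEETtWW=8 nnEETtWw=8 nnEEttWW=4 nnEEttWw=4 nnEeTTWW=4 nnEeTTWw=4 nnEeTtWW=8 nnEeTtWw=8 nnEettWW=4 nnEettWw=4
NNEeTTWw hits 4/256; gcd=4; 4÷4/256÷4 = 1/64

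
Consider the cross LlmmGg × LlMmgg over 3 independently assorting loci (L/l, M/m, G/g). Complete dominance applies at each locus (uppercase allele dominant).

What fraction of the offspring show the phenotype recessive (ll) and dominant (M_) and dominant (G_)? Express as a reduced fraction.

LlmmGg gametes: LmG×2, Lmg×2, lmG×2, lmg×2
LlMmgg gametes: LMg×2, Lmg×2, lMg×2, lmg×2
LlmmGg×LlMmgg grid (8·8=64): LLMmGg=4 LLMmgg=4 LLmmGg=4 LLmmgg=4 LlMmGg=8 LlMmgg=8 LlmmGg=8 Llmmgg=8 llMmGg=4 llMmgg=4 llmmGg=4 llmmgg=4
ll M_ G_ hits 4/64; gcd=4; 4÷4/64÷4 = 1/16

P(ll M_ G_) = 1/16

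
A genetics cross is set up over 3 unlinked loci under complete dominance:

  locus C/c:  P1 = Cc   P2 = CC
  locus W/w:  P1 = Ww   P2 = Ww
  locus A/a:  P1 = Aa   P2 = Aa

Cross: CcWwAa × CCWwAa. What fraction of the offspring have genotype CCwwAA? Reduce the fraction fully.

CcWwAa gametes: CWA×1, CWa×1, CwA×1, Cwa×1, cWA×1, cWa×1, cwA×1, cwa×1
CCWwAa gametes: CWA×2, CWa×2, CwA×2, Cwa×2
CcWwAa×CCWwAa grid (8·8=64): CCWWAA=2 CCWWAa=4 CCWWaa=2 CCWwAA=4 CCWwAa=8 CCWwaa=4 CCwwAA=2 CCwwAa=4 CCwwaa=2 CcWWAA=2 CcWWAa=4 CcWWaa=2 CcWwAA=4 CcWwAa=8 CcWwaa=4 CcwwAA=2 CcwwAa=4 Ccwwaa=2
CCwwAA hits 2/64; gcd=2; 2÷2/64÷2 = 1/32

P(CCwwAA) = 1/32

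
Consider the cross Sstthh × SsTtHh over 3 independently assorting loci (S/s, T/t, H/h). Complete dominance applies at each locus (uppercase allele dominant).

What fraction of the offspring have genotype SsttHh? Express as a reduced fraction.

P(SsttHh) = 1/8

Sstthh gametes: Sth×4, sth×4
SsTtHh gametes: STH×1, STh×1, StH×1, Sth×1, sTH×1, sTh×1, stH×1, sth×1
Sstthh×SsTtHh grid (8·8=64): SSTtHh=4 SSTthh=4 SSttHh=4 SStthh=4 SsTtHh=8 SsTthh=8 SsttHh=8 Sstthh=8 ssTtHh=4 ssTthh=4 ssttHh=4 sstthh=4
SsttHh hits 8/64; gcd=8; 8÷8/64÷8 = 1/8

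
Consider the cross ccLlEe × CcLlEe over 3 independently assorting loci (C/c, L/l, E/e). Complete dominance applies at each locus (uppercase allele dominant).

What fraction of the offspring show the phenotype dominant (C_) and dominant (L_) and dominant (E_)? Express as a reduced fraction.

P(C_ L_ E_) = 9/32

ccLlEe gametes: cLE×2, cLe×2, clE×2, cle×2
CcLlEe gametes: CLE×1, CLe×1, ClE×1, Cle×1, cLE×1, cLe×1, clE×1, cle×1
ccLlEe×CcLlEe grid (8·8=64): CcLLEE=2 CcLLEe=4 CcLLee=2 CcLlEE=4 CcLlEe=8 CcLlee=4 CcllEE=2 CcllEe=4 Ccllee=2 ccLLEE=2 ccLLEe=4 ccLLee=2 ccLlEE=4 ccLlEe=8 ccLlee=4 ccllEE=2 ccllEe=4 ccllee=2
C_ L_ E_ hits 18/64; gcd=2; 18÷2/64÷2 = 9/32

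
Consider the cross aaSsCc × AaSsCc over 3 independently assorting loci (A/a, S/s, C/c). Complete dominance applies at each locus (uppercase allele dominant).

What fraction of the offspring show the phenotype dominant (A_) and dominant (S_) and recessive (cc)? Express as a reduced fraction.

aaSsCc gametes: aSC×2, aSc×2, asC×2, asc×2
AaSsCc gametes: ASC×1, ASc×1, AsC×1, Asc×1, aSC×1, aSc×1, asC×1, asc×1
aaSsCc×AaSsCc grid (8·8=64): AaSSCC=2 AaSSCc=4 AaSScc=2 AaSsCC=4 AaSsCc=8 AaSscc=4 AassCC=2 AassCc=4 Aasscc=2 aaSSCC=2 aaSSCc=4 aaSScc=2 aaSsCC=4 aaSsCc=8 aaSscc=4 aassCC=2 aassCc=4 aasscc=2
A_ S_ cc hits 6/64; gcd=2; 6÷2/64÷2 = 3/32

P(A_ S_ cc) = 3/32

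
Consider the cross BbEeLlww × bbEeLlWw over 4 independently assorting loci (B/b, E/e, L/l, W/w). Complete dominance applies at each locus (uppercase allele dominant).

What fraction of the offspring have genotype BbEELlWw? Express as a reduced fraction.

BbEeLlww gametes: BELw×2, BElw×2, BeLw×2, Belw×2, bELw×2, bElw×2, beLw×2, belw×2
bbEeLlWw gametes: bELW×2, bELw×2, bElW×2, bElw×2, beLW×2, beLw×2, belW×2, belw×2
BbEeLlww×bbEeLlWw grid (16·16=256): BbEELLWw=4 BbEELLww=4 BbEELlWw=8 BbEELlww=8 BbEEllWw=4 BbEEllww=4 BbEeLLWw=8 BbEeLLww=8 BbEeLlWw=16 BbEeLlww=16 BbEellWw=8 BbEellww=8 BbeeLLWw=4 BbeeLLww=4 BbeeLlWw=8 BbeeLlww=8 BbeellWw=4 Bbeellww=4 bbEELLWw=4 bbEELLww=4 bbEELlWw=8 bbEELlww=8 bbEEllWw=4 bbEEllww=4 bbEeLLWw=8 bbEeLLww=8 bbEeLlWw=16 bbEeLlww=16 bbEellWw=8 bbEellww=8 bbeeLLWw=4 bbeeLLww=4 bbeeLlWw=8 bbeeLlww=8 bbeellWw=4 bbeellww=4
BbEELlWw hits 8/256; gcd=8; 8÷8/256÷8 = 1/32

P(BbEELlWw) = 1/32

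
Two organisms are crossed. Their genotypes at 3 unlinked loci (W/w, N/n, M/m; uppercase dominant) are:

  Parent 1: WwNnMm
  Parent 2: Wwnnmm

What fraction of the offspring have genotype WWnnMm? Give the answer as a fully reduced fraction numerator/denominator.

WwNnMm gametes: WNM×1, WNm×1, WnM×1, Wnm×1, wNM×1, wNm×1, wnM×1, wnm×1
Wwnnmm gametes: Wnm×4, wnm×4
WwNnMm×Wwnnmm grid (8·8=64): WWNnMm=4 WWNnmm=4 WWnnMm=4 WWnnmm=4 WwNnMm=8 WwNnmm=8 WwnnMm=8 Wwnnmm=8 wwNnMm=4 wwNnmm=4 wwnnMm=4 wwnnmm=4
WWnnMm hits 4/64; gcd=4; 4÷4/64÷4 = 1/16

P(WWnnMm) = 1/16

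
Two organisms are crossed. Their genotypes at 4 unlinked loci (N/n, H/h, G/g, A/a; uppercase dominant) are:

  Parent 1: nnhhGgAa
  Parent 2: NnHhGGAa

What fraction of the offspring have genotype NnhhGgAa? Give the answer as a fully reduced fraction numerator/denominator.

P(NnhhGgAa) = 1/16

nnhhGgAa gametes: nhGA×4, nhGa×4, nhgA×4, nhga×4
NnHhGGAa gametes: NHGA×2, NHGa×2, NhGA×2, NhGa×2, nHGA×2, nHGa×2, nhGA×2, nhGa×2
nnhhGgAa×NnHhGGAa grid (16·16=256): NnHhGGAA=8 NnHhGGAa=16 NnHhGGaa=8 NnHhGgAA=8 NnHhGgAa=16 NnHhGgaa=8 NnhhGGAA=8 NnhhGGAa=16 NnhhGGaa=8 NnhhGgAA=8 NnhhGgAa=16 NnhhGgaa=8 nnHhGGAA=8 nnHhGGAa=16 nnHhGGaa=8 nnHhGgAA=8 nnHhGgAa=16 nnHhGgaa=8 nnhhGGAA=8 nnhhGGAa=16 nnhhGGaa=8 nnhhGgAA=8 nnhhGgAa=16 nnhhGgaa=8
NnhhGgAa hits 16/256; gcd=16; 16÷16/256÷16 = 1/16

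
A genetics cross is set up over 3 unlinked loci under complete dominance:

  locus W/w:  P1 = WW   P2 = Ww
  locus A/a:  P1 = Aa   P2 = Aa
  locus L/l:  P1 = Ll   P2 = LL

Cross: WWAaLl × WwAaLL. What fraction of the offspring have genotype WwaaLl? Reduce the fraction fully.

P(WwaaLl) = 1/16

WWAaLl gametes: WAL×2, WAl×2, WaL×2, Wal×2
WwAaLL gametes: WAL×2, WaL×2, wAL×2, waL×2
WWAaLl×WwAaLL grid (8·8=64): WWAALL=4 WWAALl=4 WWAaLL=8 WWAaLl=8 WWaaLL=4 WWaaLl=4 WwAALL=4 WwAALl=4 WwAaLL=8 WwAaLl=8 WwaaLL=4 WwaaLl=4
WwaaLl hits 4/64; gcd=4; 4÷4/64÷4 = 1/16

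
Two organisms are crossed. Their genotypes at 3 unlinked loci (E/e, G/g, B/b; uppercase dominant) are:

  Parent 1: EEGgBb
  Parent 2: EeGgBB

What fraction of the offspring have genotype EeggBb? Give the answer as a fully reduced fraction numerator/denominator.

EEGgBb gametes: EGB×2, EGb×2, EgB×2, Egb×2
EeGgBB gametes: EGB×2, EgB×2, eGB×2, egB×2
EEGgBb×EeGgBB grid (8·8=64): EEGGBB=4 EEGGBb=4 EEGgBB=8 EEGgBb=8 EEggBB=4 EEggBb=4 EeGGBB=4 EeGGBb=4 EeGgBB=8 EeGgBb=8 EeggBB=4 EeggBb=4
EeggBb hits 4/64; gcd=4; 4÷4/64÷4 = 1/16

P(EeggBb) = 1/16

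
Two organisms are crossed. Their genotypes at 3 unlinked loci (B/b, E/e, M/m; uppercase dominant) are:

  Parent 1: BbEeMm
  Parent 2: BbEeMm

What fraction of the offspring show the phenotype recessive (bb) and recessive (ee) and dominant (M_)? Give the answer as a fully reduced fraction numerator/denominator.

P(bb ee M_) = 3/64

BbEeMm gametes: BEM×1, BEm×1, BeM×1, Bem×1, bEM×1, bEm×1, beM×1, bem×1
BbEeMm gametes: BEM×1, BEm×1, BeM×1, Bem×1, bEM×1, bEm×1, beM×1, bem×1
BbEeMm×BbEeMm grid (8·8=64): BBEEMM=1 BBEEMm=2 BBEEmm=1 BBEeMM=2 BBEeMm=4 BBEemm=2 BBeeMM=1 BBeeMm=2 BBeemm=1 BbEEMM=2 BbEEMm=4 BbEEmm=2 BbEeMM=4 BbEeMm=8 BbEemm=4 BbeeMM=2 BbeeMm=4 Bbeemm=2 bbEEMM=1 bbEEMm=2 bbEEmm=1 bbEeMM=2 bbEeMm=4 bbEemm=2 bbeeMM=1 bbeeMm=2 bbeemm=1
bb ee M_ hits 3/64; gcd=1; 3÷1/64÷1 = 3/64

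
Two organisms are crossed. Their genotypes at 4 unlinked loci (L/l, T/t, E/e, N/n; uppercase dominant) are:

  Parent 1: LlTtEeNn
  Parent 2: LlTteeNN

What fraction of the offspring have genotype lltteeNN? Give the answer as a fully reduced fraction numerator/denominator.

P(lltteeNN) = 1/64

LlTtEeNn gametes: LTEN×1, LTEn×1, LTeN×1, LTen×1, LtEN×1, LtEn×1, LteN×1, Lten×1, lTEN×1, lTEn×1, lTeN×1, lTen×1, ltEN×1, ltEn×1, lteN×1, lten×1
LlTteeNN gametes: LTeN×4, LteN×4, lTeN×4, lteN×4
LlTtEeNn×LlTteeNN grid (16·16=256): LLTTEeNN=4 LLTTEeNn=4 LLTTeeNN=4 LLTTeeNn=4 LLTtEeNN=8 LLTtEeNn=8 LLTteeNN=8 LLTteeNn=8 LLttEeNN=4 LLttEeNn=4 LLtteeNN=4 LLtteeNn=4 LlTTEeNN=8 LlTTEeNn=8 LlTTeeNN=8 LlTTeeNn=8 LlTtEeNN=16 LlTtEeNn=16 LlTteeNN=16 LlTteeNn=16 LlttEeNN=8 LlttEeNn=8 LltteeNN=8 LltteeNn=8 llTTEeNN=4 llTTEeNn=4 llTTeeNN=4 llTTeeNn=4 llTtEeNN=8 llTtEeNn=8 llTteeNN=8 llTteeNn=8 llttEeNN=4 llttEeNn=4 lltteeNN=4 lltteeNn=4
lltteeNN hits 4/256; gcd=4; 4÷4/256÷4 = 1/64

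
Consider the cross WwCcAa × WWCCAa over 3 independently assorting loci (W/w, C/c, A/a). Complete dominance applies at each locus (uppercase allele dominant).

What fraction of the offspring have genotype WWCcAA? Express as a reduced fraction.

WwCcAa gametes: WCA×1, WCa×1, WcA×1, Wca×1, wCA×1, wCa×1, wcA×1, wca×1
WWCCAa gametes: WCA×4, WCa×4
WwCcAa×WWCCAa grid (8·8=64): WWCCAA=4 WWCCAa=8 WWCCaa=4 WWCcAA=4 WWCcAa=8 WWCcaa=4 WwCCAA=4 WwCCAa=8 WwCCaa=4 WwCcAA=4 WwCcAa=8 WwCcaa=4
WWCcAA hits 4/64; gcd=4; 4÷4/64÷4 = 1/16

P(WWCcAA) = 1/16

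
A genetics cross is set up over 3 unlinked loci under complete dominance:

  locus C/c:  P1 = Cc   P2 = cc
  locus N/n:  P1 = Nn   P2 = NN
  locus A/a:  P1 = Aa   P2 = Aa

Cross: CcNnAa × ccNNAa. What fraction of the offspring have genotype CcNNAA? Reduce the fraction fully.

CcNnAa gametes: CNA×1, CNa×1, CnA×1, Cna×1, cNA×1, cNa×1, cnA×1, cna×1
ccNNAa gametes: cNA×4, cNa×4
CcNnAa×ccNNAa grid (8·8=64): CcNNAA=4 CcNNAa=8 CcNNaa=4 CcNnAA=4 CcNnAa=8 CcNnaa=4 ccNNAA=4 ccNNAa=8 ccNNaa=4 ccNnAA=4 ccNnAa=8 ccNnaa=4
CcNNAA hits 4/64; gcd=4; 4÷4/64÷4 = 1/16

P(CcNNAA) = 1/16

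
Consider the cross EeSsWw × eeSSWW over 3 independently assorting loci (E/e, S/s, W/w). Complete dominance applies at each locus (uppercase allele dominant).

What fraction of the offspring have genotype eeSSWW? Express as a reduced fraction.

EeSsWw gametes: ESW×1, ESw×1, EsW×1, Esw×1, eSW×1, eSw×1, esW×1, esw×1
eeSSWW gametes: eSW×8
EeSsWw×eeSSWW grid (8·8=64): EeSSWW=8 EeSSWw=8 EeSsWW=8 EeSsWw=8 eeSSWW=8 eeSSWw=8 eeSsWW=8 eeSsWw=8
eeSSWW hits 8/64; gcd=8; 8÷8/64÷8 = 1/8

P(eeSSWW) = 1/8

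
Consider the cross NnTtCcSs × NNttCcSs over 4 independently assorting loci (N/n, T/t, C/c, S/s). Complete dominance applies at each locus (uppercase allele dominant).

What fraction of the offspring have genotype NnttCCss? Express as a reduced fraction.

P(NnttCCss) = 1/64

NnTtCcSs gametes: NTCS×1, NTCs×1, NTcS×1, NTcs×1, NtCS×1, NtCs×1, NtcS×1, Ntcs×1, nTCS×1, nTCs×1, nTcS×1, nTcs×1, ntCS×1, ntCs×1, ntcS×1, ntcs×1
NNttCcSs gametes: NtCS×4, NtCs×4, NtcS×4, Ntcs×4
NnTtCcSs×NNttCcSs grid (16·16=256): NNTtCCSS=4 NNTtCCSs=8 NNTtCCss=4 NNTtCcSS=8 NNTtCcSs=16 NNTtCcss=8 NNTtccSS=4 NNTtccSs=8 NNTtccss=4 NNttCCSS=4 NNttCCSs=8 NNttCCss=4 NNttCcSS=8 NNttCcSs=16 NNttCcss=8 NNttccSS=4 NNttccSs=8 NNttccss=4 NnTtCCSS=4 NnTtCCSs=8 NnTtCCss=4 NnTtCcSS=8 NnTtCcSs=16 NnTtCcss=8 NnTtccSS=4 NnTtccSs=8 NnTtccss=4 NnttCCSS=4 NnttCCSs=8 NnttCCss=4 NnttCcSS=8 NnttCcSs=16 NnttCcss=8 NnttccSS=4 NnttccSs=8 Nnttccss=4
NnttCCss hits 4/256; gcd=4; 4÷4/256÷4 = 1/64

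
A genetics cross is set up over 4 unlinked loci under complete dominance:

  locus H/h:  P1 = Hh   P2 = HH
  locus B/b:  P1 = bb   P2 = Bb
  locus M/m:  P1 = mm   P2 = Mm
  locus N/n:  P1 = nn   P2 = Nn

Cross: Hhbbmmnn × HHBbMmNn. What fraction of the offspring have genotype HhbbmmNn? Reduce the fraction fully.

Hhbbmmnn gametes: Hbmn×8, hbmn×8
HHBbMmNn gametes: HBMN×2, HBMn×2, HBmN×2, HBmn×2, HbMN×2, HbMn×2, HbmN×2, Hbmn×2
Hhbbmmnn×HHBbMmNn grid (16·16=256): HHBbMmNn=16 HHBbMmnn=16 HHBbmmNn=16 HHBbmmnn=16 HHbbMmNn=16 HHbbMmnn=16 HHbbmmNn=16 HHbbmmnn=16 HhBbMmNn=16 HhBbMmnn=16 HhBbmmNn=16 HhBbmmnn=16 HhbbMmNn=16 HhbbMmnn=16 HhbbmmNn=16 Hhbbmmnn=16
HhbbmmNn hits 16/256; gcd=16; 16÷16/256÷16 = 1/16

P(HhbbmmNn) = 1/16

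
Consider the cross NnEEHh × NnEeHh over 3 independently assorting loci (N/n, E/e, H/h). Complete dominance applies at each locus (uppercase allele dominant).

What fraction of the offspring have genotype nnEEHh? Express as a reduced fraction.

P(nnEEHh) = 1/16

NnEEHh gametes: NEH×2, NEh×2, nEH×2, nEh×2
NnEeHh gametes: NEH×1, NEh×1, NeH×1, Neh×1, nEH×1, nEh×1, neH×1, neh×1
NnEEHh×NnEeHh grid (8·8=64): NNEEHH=2 NNEEHh=4 NNEEhh=2 NNEeHH=2 NNEeHh=4 NNEehh=2 NnEEHH=4 NnEEHh=8 NnEEhh=4 NnEeHH=4 NnEeHh=8 NnEehh=4 nnEEHH=2 nnEEHh=4 nnEEhh=2 nnEeHH=2 nnEeHh=4 nnEehh=2
nnEEHh hits 4/64; gcd=4; 4÷4/64÷4 = 1/16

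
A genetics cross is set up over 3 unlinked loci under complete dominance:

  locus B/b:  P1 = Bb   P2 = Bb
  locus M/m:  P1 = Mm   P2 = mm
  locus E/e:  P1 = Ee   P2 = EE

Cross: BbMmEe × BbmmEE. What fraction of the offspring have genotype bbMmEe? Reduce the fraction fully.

P(bbMmEe) = 1/16

BbMmEe gametes: BME×1, BMe×1, BmE×1, Bme×1, bME×1, bMe×1, bmE×1, bme×1
BbmmEE gametes: BmE×4, bmE×4
BbMmEe×BbmmEE grid (8·8=64): BBMmEE=4 BBMmEe=4 BBmmEE=4 BBmmEe=4 BbMmEE=8 BbMmEe=8 BbmmEE=8 BbmmEe=8 bbMmEE=4 bbMmEe=4 bbmmEE=4 bbmmEe=4
bbMmEe hits 4/64; gcd=4; 4÷4/64÷4 = 1/16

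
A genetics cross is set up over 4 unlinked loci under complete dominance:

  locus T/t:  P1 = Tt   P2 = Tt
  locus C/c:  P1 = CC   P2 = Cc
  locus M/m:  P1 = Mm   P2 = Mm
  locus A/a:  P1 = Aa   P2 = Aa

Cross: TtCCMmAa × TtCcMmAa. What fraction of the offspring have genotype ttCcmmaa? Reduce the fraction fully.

P(ttCcmmaa) = 1/128

TtCCMmAa gametes: TCMA×2, TCMa×2, TCmA×2, TCma×2, tCMA×2, tCMa×2, tCmA×2, tCma×2
TtCcMmAa gametes: TCMA×1, TCMa×1, TCmA×1, TCma×1, TcMA×1, TcMa×1, TcmA×1, Tcma×1, tCMA×1, tCMa×1, tCmA×1, tCma×1, tcMA×1, tcMa×1, tcmA×1, tcma×1
TtCCMmAa×TtCcMmAa grid (16·16=256): TTCCMMAA=2 TTCCMMAa=4 TTCCMMaa=2 TTCCMmAA=4 TTCCMmAa=8 TTCCMmaa=4 TTCCmmAA=2 TTCCmmAa=4 TTCCmmaa=2 TTCcMMAA=2 TTCcMMAa=4 TTCcMMaa=2 TTCcMmAA=4 TTCcMmAa=8 TTCcMmaa=4 TTCcmmAA=2 TTCcmmAa=4 TTCcmmaa=2 TtCCMMAA=4 TtCCMMAa=8 TtCCMMaa=4 TtCCMmAA=8 TtCCMmAa=16 TtCCMmaa=8 TtCCmmAA=4 TtCCmmAa=8 TtCCmmaa=4 TtCcMMAA=4 TtCcMMAa=8 TtCcMMaa=4 TtCcMmAA=8 TtCcMmAa=16 TtCcMmaa=8 TtCcmmAA=4 TtCcmmAa=8 TtCcmmaa=4 ttCCMMAA=2 ttCCMMAa=4 ttCCMMaa=2 ttCCMmAA=4 ttCCMmAa=8 ttCCMmaa=4 ttCCmmAA=2 ttCCmmAa=4 ttCCmmaa=2 ttCcMMAA=2 ttCcMMAa=4 ttCcMMaa=2 ttCcMmAA=4 ttCcMmAa=8 ttCcMmaa=4 ttCcmmAA=2 ttCcmmAa=4 ttCcmmaa=2
ttCcmmaa hits 2/256; gcd=2; 2÷2/256÷2 = 1/128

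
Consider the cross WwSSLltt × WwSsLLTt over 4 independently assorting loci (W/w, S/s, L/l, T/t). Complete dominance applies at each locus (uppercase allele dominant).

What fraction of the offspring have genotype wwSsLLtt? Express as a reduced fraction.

P(wwSsLLtt) = 1/32

WwSSLltt gametes: WSLt×4, WSlt×4, wSLt×4, wSlt×4
WwSsLLTt gametes: WSLT×2, WSLt×2, WsLT×2, WsLt×2, wSLT×2, wSLt×2, wsLT×2, wsLt×2
WwSSLltt×WwSsLLTt grid (16·16=256): WWSSLLTt=8 WWSSLLtt=8 WWSSLlTt=8 WWSSLltt=8 WWSsLLTt=8 WWSsLLtt=8 WWSsLlTt=8 WWSsLltt=8 WwSSLLTt=16 WwSSLLtt=16 WwSSLlTt=16 WwSSLltt=16 WwSsLLTt=16 WwSsLLtt=16 WwSsLlTt=16 WwSsLltt=16 wwSSLLTt=8 wwSSLLtt=8 wwSSLlTt=8 wwSSLltt=8 wwSsLLTt=8 wwSsLLtt=8 wwSsLlTt=8 wwSsLltt=8
wwSsLLtt hits 8/256; gcd=8; 8÷8/256÷8 = 1/32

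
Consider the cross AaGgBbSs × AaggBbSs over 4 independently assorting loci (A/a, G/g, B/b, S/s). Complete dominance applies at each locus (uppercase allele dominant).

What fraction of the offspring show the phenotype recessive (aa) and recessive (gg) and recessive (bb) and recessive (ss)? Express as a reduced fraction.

AaGgBbSs gametes: AGBS×1, AGBs×1, AGbS×1, AGbs×1, AgBS×1, AgBs×1, AgbS×1, Agbs×1, aGBS×1, aGBs×1, aGbS×1, aGbs×1, agBS×1, agBs×1, agbS×1, agbs×1
AaggBbSs gametes: AgBS×2, AgBs×2, AgbS×2, Agbs×2, agBS×2, agBs×2, agbS×2, agbs×2
AaGgBbSs×AaggBbSs grid (16·16=256): AAGgBBSS=2 AAGgBBSs=4 AAGgBBss=2 AAGgBbSS=4 AAGgBbSs=8 AAGgBbss=4 AAGgbbSS=2 AAGgbbSs=4 AAGgbbss=2 AAggBBSS=2 AAggBBSs=4 AAggBBss=2 AAggBbSS=4 AAggBbSs=8 AAggBbss=4 AAggbbSS=2 AAggbbSs=4 AAggbbss=2 AaGgBBSS=4 AaGgBBSs=8 AaGgBBss=4 AaGgBbSS=8 AaGgBbSs=16 AaGgBbss=8 AaGgbbSS=4 AaGgbbSs=8 AaGgbbss=4 AaggBBSS=4 AaggBBSs=8 AaggBBss=4 AaggBbSS=8 AaggBbSs=16 AaggBbss=8 AaggbbSS=4 AaggbbSs=8 Aaggbbss=4 aaGgBBSS=2 aaGgBBSs=4 aaGgBBss=2 aaGgBbSS=4 aaGgBbSs=8 aaGgBbss=4 aaGgbbSS=2 aaGgbbSs=4 aaGgbbss=2 aaggBBSS=2 aaggBBSs=4 aaggBBss=2 aaggBbSS=4 aaggBbSs=8 aaggBbss=4 aaggbbSS=2 aaggbbSs=4 aaggbbss=2
aa gg bb ss hits 2/256; gcd=2; 2÷2/256÷2 = 1/128

P(aa gg bb ss) = 1/128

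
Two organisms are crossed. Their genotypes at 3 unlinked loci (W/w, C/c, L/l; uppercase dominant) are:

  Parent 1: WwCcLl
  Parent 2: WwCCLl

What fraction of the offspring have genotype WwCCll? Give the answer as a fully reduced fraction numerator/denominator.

WwCcLl gametes: WCL×1, WCl×1, WcL×1, Wcl×1, wCL×1, wCl×1, wcL×1, wcl×1
WwCCLl gametes: WCL×2, WCl×2, wCL×2, wCl×2
WwCcLl×WwCCLl grid (8·8=64): WWCCLL=2 WWCCLl=4 WWCCll=2 WWCcLL=2 WWCcLl=4 WWCcll=2 WwCCLL=4 WwCCLl=8 WwCCll=4 WwCcLL=4 WwCcLl=8 WwCcll=4 wwCCLL=2 wwCCLl=4 wwCCll=2 wwCcLL=2 wwCcLl=4 wwCcll=2
WwCCll hits 4/64; gcd=4; 4÷4/64÷4 = 1/16

P(WwCCll) = 1/16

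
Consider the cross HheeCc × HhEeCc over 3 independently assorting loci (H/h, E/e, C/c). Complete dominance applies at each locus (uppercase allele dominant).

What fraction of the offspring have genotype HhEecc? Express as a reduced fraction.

P(HhEecc) = 1/16

HheeCc gametes: HeC×2, Hec×2, heC×2, hec×2
HhEeCc gametes: HEC×1, HEc×1, HeC×1, Hec×1, hEC×1, hEc×1, heC×1, hec×1
HheeCc×HhEeCc grid (8·8=64): HHEeCC=2 HHEeCc=4 HHEecc=2 HHeeCC=2 HHeeCc=4 HHeecc=2 HhEeCC=4 HhEeCc=8 HhEecc=4 HheeCC=4 HheeCc=8 Hheecc=4 hhEeCC=2 hhEeCc=4 hhEecc=2 hheeCC=2 hheeCc=4 hheecc=2
HhEecc hits 4/64; gcd=4; 4÷4/64÷4 = 1/16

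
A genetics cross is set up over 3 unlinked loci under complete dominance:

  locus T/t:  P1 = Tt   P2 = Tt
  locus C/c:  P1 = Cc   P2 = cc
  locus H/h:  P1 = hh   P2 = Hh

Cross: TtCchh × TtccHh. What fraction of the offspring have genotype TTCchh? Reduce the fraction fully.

TtCchh gametes: TCh×2, Tch×2, tCh×2, tch×2
TtccHh gametes: TcH×2, Tch×2, tcH×2, tch×2
TtCchh×TtccHh grid (8·8=64): TTCcHh=4 TTCchh=4 TTccHh=4 TTcchh=4 TtCcHh=8 TtCchh=8 TtccHh=8 Ttcchh=8 ttCcHh=4 ttCchh=4 ttccHh=4 ttcchh=4
TTCchh hits 4/64; gcd=4; 4÷4/64÷4 = 1/16

P(TTCchh) = 1/16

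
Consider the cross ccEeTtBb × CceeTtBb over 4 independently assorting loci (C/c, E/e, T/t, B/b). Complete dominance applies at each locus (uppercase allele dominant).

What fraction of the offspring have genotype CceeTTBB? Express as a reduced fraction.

P(CceeTTBB) = 1/64

ccEeTtBb gametes: cETB×2, cETb×2, cEtB×2, cEtb×2, ceTB×2, ceTb×2, cetB×2, cetb×2
CceeTtBb gametes: CeTB×2, CeTb×2, CetB×2, Cetb×2, ceTB×2, ceTb×2, cetB×2, cetb×2
ccEeTtBb×CceeTtBb grid (16·16=256): CcEeTTBB=4 CcEeTTBb=8 CcEeTTbb=4 CcEeTtBB=8 CcEeTtBb=16 CcEeTtbb=8 CcEettBB=4 CcEettBb=8 CcEettbb=4 CceeTTBB=4 CceeTTBb=8 CceeTTbb=4 CceeTtBB=8 CceeTtBb=16 CceeTtbb=8 CceettBB=4 CceettBb=8 Cceettbb=4 ccEeTTBB=4 ccEeTTBb=8 ccEeTTbb=4 ccEeTtBB=8 ccEeTtBb=16 ccEeTtbb=8 ccEettBB=4 ccEettBb=8 ccEettbb=4 cceeTTBB=4 cceeTTBb=8 cceeTTbb=4 cceeTtBB=8 cceeTtBb=16 cceeTtbb=8 cceettBB=4 cceettBb=8 cceettbb=4
CceeTTBB hits 4/256; gcd=4; 4÷4/256÷4 = 1/64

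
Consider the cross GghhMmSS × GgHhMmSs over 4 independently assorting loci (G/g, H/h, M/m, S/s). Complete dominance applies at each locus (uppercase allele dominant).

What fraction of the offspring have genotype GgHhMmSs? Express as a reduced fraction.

GghhMmSS gametes: GhMS×4, GhmS×4, ghMS×4, ghmS×4
GgHhMmSs gametes: GHMS×1, GHMs×1, GHmS×1, GHms×1, GhMS×1, GhMs×1, GhmS×1, Ghms×1, gHMS×1, gHMs×1, gHmS×1, gHms×1, ghMS×1, ghMs×1, ghmS×1, ghms×1
GghhMmSS×GgHhMmSs grid (16·16=256): GGHhMMSS=4 GGHhMMSs=4 GGHhMmSS=8 GGHhMmSs=8 GGHhmmSS=4 GGHhmmSs=4 GGhhMMSS=4 GGhhMMSs=4 GGhhMmSS=8 GGhhMmSs=8 GGhhmmSS=4 GGhhmmSs=4 GgHhMMSS=8 GgHhMMSs=8 GgHhMmSS=16 GgHhMmSs=16 GgHhmmSS=8 GgHhmmSs=8 GghhMMSS=8 GghhMMSs=8 GghhMmSS=16 GghhMmSs=16 GghhmmSS=8 GghhmmSs=8 ggHhMMSS=4 ggHhMMSs=4 ggHhMmSS=8 ggHhMmSs=8 ggHhmmSS=4 ggHhmmSs=4 gghhMMSS=4 gghhMMSs=4 gghhMmSS=8 gghhMmSs=8 gghhmmSS=4 gghhmmSs=4
GgHhMmSs hits 16/256; gcd=16; 16÷16/256÷16 = 1/16

P(GgHhMmSs) = 1/16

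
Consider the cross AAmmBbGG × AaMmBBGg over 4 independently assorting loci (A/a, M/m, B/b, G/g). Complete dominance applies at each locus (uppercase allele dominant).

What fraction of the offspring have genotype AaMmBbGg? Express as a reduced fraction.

P(AaMmBbGg) = 1/16

AAmmBbGG gametes: AmBG×8, AmbG×8
AaMmBBGg gametes: AMBG×2, AMBg×2, AmBG×2, AmBg×2, aMBG×2, aMBg×2, amBG×2, amBg×2
AAmmBbGG×AaMmBBGg grid (16·16=256): AAMmBBGG=16 AAMmBBGg=16 AAMmBbGG=16 AAMmBbGg=16 AAmmBBGG=16 AAmmBBGg=16 AAmmBbGG=16 AAmmBbGg=16 AaMmBBGG=16 AaMmBBGg=16 AaMmBbGG=16 AaMmBbGg=16 AammBBGG=16 AammBBGg=16 AammBbGG=16 AammBbGg=16
AaMmBbGg hits 16/256; gcd=16; 16÷16/256÷16 = 1/16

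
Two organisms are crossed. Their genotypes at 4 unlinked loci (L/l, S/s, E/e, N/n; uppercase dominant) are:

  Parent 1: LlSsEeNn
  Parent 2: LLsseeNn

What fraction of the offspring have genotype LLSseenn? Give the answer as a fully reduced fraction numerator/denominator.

P(LLSseenn) = 1/32

LlSsEeNn gametes: LSEN×1, LSEn×1, LSeN×1, LSen×1, LsEN×1, LsEn×1, LseN×1, Lsen×1, lSEN×1, lSEn×1, lSeN×1, lSen×1, lsEN×1, lsEn×1, lseN×1, lsen×1
LLsseeNn gametes: LseN×8, Lsen×8
LlSsEeNn×LLsseeNn grid (16·16=256): LLSsEeNN=8 LLSsEeNn=16 LLSsEenn=8 LLSseeNN=8 LLSseeNn=16 LLSseenn=8 LLssEeNN=8 LLssEeNn=16 LLssEenn=8 LLsseeNN=8 LLsseeNn=16 LLsseenn=8 LlSsEeNN=8 LlSsEeNn=16 LlSsEenn=8 LlSseeNN=8 LlSseeNn=16 LlSseenn=8 LlssEeNN=8 LlssEeNn=16 LlssEenn=8 LlsseeNN=8 LlsseeNn=16 Llsseenn=8
LLSseenn hits 8/256; gcd=8; 8÷8/256÷8 = 1/32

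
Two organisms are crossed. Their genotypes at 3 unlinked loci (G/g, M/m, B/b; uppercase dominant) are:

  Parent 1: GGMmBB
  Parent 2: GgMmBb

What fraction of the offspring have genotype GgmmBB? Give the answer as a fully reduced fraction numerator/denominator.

P(GgmmBB) = 1/16

GGMmBB gametes: GMB×4, GmB×4
GgMmBb gametes: GMB×1, GMb×1, GmB×1, Gmb×1, gMB×1, gMb×1, gmB×1, gmb×1
GGMmBB×GgMmBb grid (8·8=64): GGMMBB=4 GGMMBb=4 GGMmBB=8 GGMmBb=8 GGmmBB=4 GGmmBb=4 GgMMBB=4 GgMMBb=4 GgMmBB=8 GgMmBb=8 GgmmBB=4 GgmmBb=4
GgmmBB hits 4/64; gcd=4; 4÷4/64÷4 = 1/16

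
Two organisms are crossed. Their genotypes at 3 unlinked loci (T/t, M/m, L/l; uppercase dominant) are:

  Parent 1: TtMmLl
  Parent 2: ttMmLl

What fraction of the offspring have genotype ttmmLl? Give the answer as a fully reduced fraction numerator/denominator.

TtMmLl gametes: TML×1, TMl×1, TmL×1, Tml×1, tML×1, tMl×1, tmL×1, tml×1
ttMmLl gametes: tML×2, tMl×2, tmL×2, tml×2
TtMmLl×ttMmLl grid (8·8=64): TtMMLL=2 TtMMLl=4 TtMMll=2 TtMmLL=4 TtMmLl=8 TtMmll=4 TtmmLL=2 TtmmLl=4 Ttmmll=2 ttMMLL=2 ttMMLl=4 ttMMll=2 ttMmLL=4 ttMmLl=8 ttMmll=4 ttmmLL=2 ttmmLl=4 ttmmll=2
ttmmLl hits 4/64; gcd=4; 4÷4/64÷4 = 1/16

P(ttmmLl) = 1/16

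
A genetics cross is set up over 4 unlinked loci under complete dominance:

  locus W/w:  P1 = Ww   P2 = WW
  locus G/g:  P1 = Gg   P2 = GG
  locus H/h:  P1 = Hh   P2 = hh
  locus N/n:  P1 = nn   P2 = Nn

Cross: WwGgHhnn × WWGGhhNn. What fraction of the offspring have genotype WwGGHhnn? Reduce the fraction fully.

WwGgHhnn gametes: WGHn×2, WGhn×2, WgHn×2, Wghn×2, wGHn×2, wGhn×2, wgHn×2, wghn×2
WWGGhhNn gametes: WGhN×8, WGhn×8
WwGgHhnn×WWGGhhNn grid (16·16=256): WWGGHhNn=16 WWGGHhnn=16 WWGGhhNn=16 WWGGhhnn=16 WWGgHhNn=16 WWGgHhnn=16 WWGghhNn=16 WWGghhnn=16 WwGGHhNn=16 WwGGHhnn=16 WwGGhhNn=16 WwGGhhnn=16 WwGgHhNn=16 WwGgHhnn=16 WwGghhNn=16 WwGghhnn=16
WwGGHhnn hits 16/256; gcd=16; 16÷16/256÷16 = 1/16

P(WwGGHhnn) = 1/16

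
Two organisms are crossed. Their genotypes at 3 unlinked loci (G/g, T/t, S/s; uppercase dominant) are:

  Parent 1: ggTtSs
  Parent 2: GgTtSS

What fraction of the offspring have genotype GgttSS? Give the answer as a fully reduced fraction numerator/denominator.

ggTtSs gametes: gTS×2, gTs×2, gtS×2, gts×2
GgTtSS gametes: GTS×2, GtS×2, gTS×2, gtS×2
ggTtSs×GgTtSS grid (8·8=64): GgTTSS=4 GgTTSs=4 GgTtSS=8 GgTtSs=8 GgttSS=4 GgttSs=4 ggTTSS=4 ggTTSs=4 ggTtSS=8 ggTtSs=8 ggttSS=4 ggttSs=4
GgttSS hits 4/64; gcd=4; 4÷4/64÷4 = 1/16

P(GgttSS) = 1/16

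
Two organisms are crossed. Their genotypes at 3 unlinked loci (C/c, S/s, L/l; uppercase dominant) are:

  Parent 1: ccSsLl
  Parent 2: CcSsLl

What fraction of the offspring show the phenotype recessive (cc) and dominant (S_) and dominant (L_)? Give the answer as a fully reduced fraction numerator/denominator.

P(cc S_ L_) = 9/32

ccSsLl gametes: cSL×2, cSl×2, csL×2, csl×2
CcSsLl gametes: CSL×1, CSl×1, CsL×1, Csl×1, cSL×1, cSl×1, csL×1, csl×1
ccSsLl×CcSsLl grid (8·8=64): CcSSLL=2 CcSSLl=4 CcSSll=2 CcSsLL=4 CcSsLl=8 CcSsll=4 CcssLL=2 CcssLl=4 Ccssll=2 ccSSLL=2 ccSSLl=4 ccSSll=2 ccSsLL=4 ccSsLl=8 ccSsll=4 ccssLL=2 ccssLl=4 ccssll=2
cc S_ L_ hits 18/64; gcd=2; 18÷2/64÷2 = 9/32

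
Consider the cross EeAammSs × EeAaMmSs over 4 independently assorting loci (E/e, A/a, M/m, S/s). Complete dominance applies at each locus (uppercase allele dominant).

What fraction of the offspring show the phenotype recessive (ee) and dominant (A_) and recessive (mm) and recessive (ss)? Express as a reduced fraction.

P(ee A_ mm ss) = 3/128

EeAammSs gametes: EAmS×2, EAms×2, EamS×2, Eams×2, eAmS×2, eAms×2, eamS×2, eams×2
EeAaMmSs gametes: EAMS×1, EAMs×1, EAmS×1, EAms×1, EaMS×1, EaMs×1, EamS×1, Eams×1, eAMS×1, eAMs×1, eAmS×1, eAms×1, eaMS×1, eaMs×1, eamS×1, eams×1
EeAammSs×EeAaMmSs grid (16·16=256): EEAAMmSS=2 EEAAMmSs=4 EEAAMmss=2 EEAAmmSS=2 EEAAmmSs=4 EEAAmmss=2 EEAaMmSS=4 EEAaMmSs=8 EEAaMmss=4 EEAammSS=4 EEAammSs=8 EEAammss=4 EEaaMmSS=2 EEaaMmSs=4 EEaaMmss=2 EEaammSS=2 EEaammSs=4 EEaammss=2 EeAAMmSS=4 EeAAMmSs=8 EeAAMmss=4 EeAAmmSS=4 EeAAmmSs=8 EeAAmmss=4 EeAaMmSS=8 EeAaMmSs=16 EeAaMmss=8 EeAammSS=8 EeAammSs=16 EeAammss=8 EeaaMmSS=4 EeaaMmSs=8 EeaaMmss=4 EeaammSS=4 EeaammSs=8 Eeaammss=4 eeAAMmSS=2 eeAAMmSs=4 eeAAMmss=2 eeAAmmSS=2 eeAAmmSs=4 eeAAmmss=2 eeAaMmSS=4 eeAaMmSs=8 eeAaMmss=4 eeAammSS=4 eeAammSs=8 eeAammss=4 eeaaMmSS=2 eeaaMmSs=4 eeaaMmss=2 eeaammSS=2 eeaammSs=4 eeaammss=2
ee A_ mm ss hits 6/256; gcd=2; 6÷2/256÷2 = 3/128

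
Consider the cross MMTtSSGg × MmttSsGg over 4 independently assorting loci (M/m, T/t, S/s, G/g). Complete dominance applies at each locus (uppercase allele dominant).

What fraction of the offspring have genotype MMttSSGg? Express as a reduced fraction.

MMTtSSGg gametes: MTSG×4, MTSg×4, MtSG×4, MtSg×4
MmttSsGg gametes: MtSG×2, MtSg×2, MtsG×2, Mtsg×2, mtSG×2, mtSg×2, mtsG×2, mtsg×2
MMTtSSGg×MmttSsGg grid (16·16=256): MMTtSSGG=8 MMTtSSGg=16 MMTtSSgg=8 MMTtSsGG=8 MMTtSsGg=16 MMTtSsgg=8 MMttSSGG=8 MMttSSGg=16 MMttSSgg=8 MMttSsGG=8 MMttSsGg=16 MMttSsgg=8 MmTtSSGG=8 MmTtSSGg=16 MmTtSSgg=8 MmTtSsGG=8 MmTtSsGg=16 MmTtSsgg=8 MmttSSGG=8 MmttSSGg=16 MmttSSgg=8 MmttSsGG=8 MmttSsGg=16 MmttSsgg=8
MMttSSGg hits 16/256; gcd=16; 16÷16/256÷16 = 1/16

P(MMttSSGg) = 1/16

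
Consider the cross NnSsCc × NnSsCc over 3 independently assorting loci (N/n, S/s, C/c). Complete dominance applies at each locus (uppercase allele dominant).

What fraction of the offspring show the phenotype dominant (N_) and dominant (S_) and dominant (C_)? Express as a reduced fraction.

NnSsCc gametes: NSC×1, NSc×1, NsC×1, Nsc×1, nSC×1, nSc×1, nsC×1, nsc×1
NnSsCc gametes: NSC×1, NSc×1, NsC×1, Nsc×1, nSC×1, nSc×1, nsC×1, nsc×1
NnSsCc×NnSsCc grid (8·8=64): NNSSCC=1 NNSSCc=2 NNSScc=1 NNSsCC=2 NNSsCc=4 NNSscc=2 NNssCC=1 NNssCc=2 NNsscc=1 NnSSCC=2 NnSSCc=4 NnSScc=2 NnSsCC=4 NnSsCc=8 NnSscc=4 NnssCC=2 NnssCc=4 Nnsscc=2 nnSSCC=1 nnSSCc=2 nnSScc=1 nnSsCC=2 nnSsCc=4 nnSscc=2 nnssCC=1 nnssCc=2 nnsscc=1
N_ S_ C_ hits 27/64; gcd=1; 27÷1/64÷1 = 27/64

P(N_ S_ C_) = 27/64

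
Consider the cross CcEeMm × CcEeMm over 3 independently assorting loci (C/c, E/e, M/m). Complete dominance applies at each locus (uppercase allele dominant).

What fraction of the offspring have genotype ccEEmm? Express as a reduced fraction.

CcEeMm gametes: CEM×1, CEm×1, CeM×1, Cem×1, cEM×1, cEm×1, ceM×1, cem×1
CcEeMm gametes: CEM×1, CEm×1, CeM×1, Cem×1, cEM×1, cEm×1, ceM×1, cem×1
CcEeMm×CcEeMm grid (8·8=64): CCEEMM=1 CCEEMm=2 CCEEmm=1 CCEeMM=2 CCEeMm=4 CCEemm=2 CCeeMM=1 CCeeMm=2 CCeemm=1 CcEEMM=2 CcEEMm=4 CcEEmm=2 CcEeMM=4 CcEeMm=8 CcEemm=4 CceeMM=2 CceeMm=4 Cceemm=2 ccEEMM=1 ccEEMm=2 ccEEmm=1 ccEeMM=2 ccEeMm=4 ccEemm=2 cceeMM=1 cceeMm=2 cceemm=1
ccEEmm hits 1/64; gcd=1; 1÷1/64÷1 = 1/64

P(ccEEmm) = 1/64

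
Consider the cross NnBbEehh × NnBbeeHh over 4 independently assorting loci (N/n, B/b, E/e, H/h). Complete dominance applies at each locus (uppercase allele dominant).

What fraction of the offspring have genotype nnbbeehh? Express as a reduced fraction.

NnBbEehh gametes: NBEh×2, NBeh×2, NbEh×2, Nbeh×2, nBEh×2, nBeh×2, nbEh×2, nbeh×2
NnBbeeHh gametes: NBeH×2, NBeh×2, NbeH×2, Nbeh×2, nBeH×2, nBeh×2, nbeH×2, nbeh×2
NnBbEehh×NnBbeeHh grid (16·16=256): NNBBEeHh=4 NNBBEehh=4 NNBBeeHh=4 NNBBeehh=4 NNBbEeHh=8 NNBbEehh=8 NNBbeeHh=8 NNBbeehh=8 NNbbEeHh=4 NNbbEehh=4 NNbbeeHh=4 NNbbeehh=4 NnBBEeHh=8 NnBBEehh=8 NnBBeeHh=8 NnBBeehh=8 NnBbEeHh=16 NnBbEehh=16 NnBbeeHh=16 NnBbeehh=16 NnbbEeHh=8 NnbbEehh=8 NnbbeeHh=8 Nnbbeehh=8 nnBBEeHh=4 nnBBEehh=4 nnBBeeHh=4 nnBBeehh=4 nnBbEeHh=8 nnBbEehh=8 nnBbeeHh=8 nnBbeehh=8 nnbbEeHh=4 nnbbEehh=4 nnbbeeHh=4 nnbbeehh=4
nnbbeehh hits 4/256; gcd=4; 4÷4/256÷4 = 1/64

P(nnbbeehh) = 1/64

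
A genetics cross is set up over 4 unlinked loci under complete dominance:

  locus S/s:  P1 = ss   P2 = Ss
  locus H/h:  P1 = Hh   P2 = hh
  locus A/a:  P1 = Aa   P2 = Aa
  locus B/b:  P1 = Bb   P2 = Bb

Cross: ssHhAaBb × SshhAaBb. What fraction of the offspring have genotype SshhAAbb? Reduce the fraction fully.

P(SshhAAbb) = 1/64

ssHhAaBb gametes: sHAB×2, sHAb×2, sHaB×2, sHab×2, shAB×2, shAb×2, shaB×2, shab×2
SshhAaBb gametes: ShAB×2, ShAb×2, ShaB×2, Shab×2, shAB×2, shAb×2, shaB×2, shab×2
ssHhAaBb×SshhAaBb grid (16·16=256): SsHhAABB=4 SsHhAABb=8 SsHhAAbb=4 SsHhAaBB=8 SsHhAaBb=16 SsHhAabb=8 SsHhaaBB=4 SsHhaaBb=8 SsHhaabb=4 SshhAABB=4 SshhAABb=8 SshhAAbb=4 SshhAaBB=8 SshhAaBb=16 SshhAabb=8 SshhaaBB=4 SshhaaBb=8 Sshhaabb=4 ssHhAABB=4 ssHhAABb=8 ssHhAAbb=4 ssHhAaBB=8 ssHhAaBb=16 ssHhAabb=8 ssHhaaBB=4 ssHhaaBb=8 ssHhaabb=4 sshhAABB=4 sshhAABb=8 sshhAAbb=4 sshhAaBB=8 sshhAaBb=16 sshhAabb=8 sshhaaBB=4 sshhaaBb=8 sshhaabb=4
SshhAAbb hits 4/256; gcd=4; 4÷4/256÷4 = 1/64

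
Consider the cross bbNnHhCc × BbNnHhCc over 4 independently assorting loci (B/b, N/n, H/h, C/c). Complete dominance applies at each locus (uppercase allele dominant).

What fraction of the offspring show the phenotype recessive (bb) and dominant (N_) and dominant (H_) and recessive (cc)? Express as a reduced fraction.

bbNnHhCc gametes: bNHC×2, bNHc×2, bNhC×2, bNhc×2, bnHC×2, bnHc×2, bnhC×2, bnhc×2
BbNnHhCc gametes: BNHC×1, BNHc×1, BNhC×1, BNhc×1, BnHC×1, BnHc×1, BnhC×1, Bnhc×1, bNHC×1, bNHc×1, bNhC×1, bNhc×1, bnHC×1, bnHc×1, bnhC×1, bnhc×1
bbNnHhCc×BbNnHhCc grid (16·16=256): BbNNHHCC=2 BbNNHHCc=4 BbNNHHcc=2 BbNNHhCC=4 BbNNHhCc=8 BbNNHhcc=4 BbNNhhCC=2 BbNNhhCc=4 BbNNhhcc=2 BbNnHHCC=4 BbNnHHCc=8 BbNnHHcc=4 BbNnHhCC=8 BbNnHhCc=16 BbNnHhcc=8 BbNnhhCC=4 BbNnhhCc=8 BbNnhhcc=4 BbnnHHCC=2 BbnnHHCc=4 BbnnHHcc=2 BbnnHhCC=4 BbnnHhCc=8 BbnnHhcc=4 BbnnhhCC=2 BbnnhhCc=4 Bbnnhhcc=2 bbNNHHCC=2 bbNNHHCc=4 bbNNHHcc=2 bbNNHhCC=4 bbNNHhCc=8 bbNNHhcc=4 bbNNhhCC=2 bbNNhhCc=4 bbNNhhcc=2 bbNnHHCC=4 bbNnHHCc=8 bbNnHHcc=4 bbNnHhCC=8 bbNnHhCc=16 bbNnHhcc=8 bbNnhhCC=4 bbNnhhCc=8 bbNnhhcc=4 bbnnHHCC=2 bbnnHHCc=4 bbnnHHcc=2 bbnnHhCC=4 bbnnHhCc=8 bbnnHhcc=4 bbnnhhCC=2 bbnnhhCc=4 bbnnhhcc=2
bb N_ H_ cc hits 18/256; gcd=2; 18÷2/256÷2 = 9/128

P(bb N_ H_ cc) = 9/128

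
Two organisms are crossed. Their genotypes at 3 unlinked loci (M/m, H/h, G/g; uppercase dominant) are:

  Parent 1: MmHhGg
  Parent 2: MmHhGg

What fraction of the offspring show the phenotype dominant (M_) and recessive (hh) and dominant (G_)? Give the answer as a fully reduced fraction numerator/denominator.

MmHhGg gametes: MHG×1, MHg×1, MhG×1, Mhg×1, mHG×1, mHg×1, mhG×1, mhg×1
MmHhGg gametes: MHG×1, MHg×1, MhG×1, Mhg×1, mHG×1, mHg×1, mhG×1, mhg×1
MmHhGg×MmHhGg grid (8·8=64): MMHHGG=1 MMHHGg=2 MMHHgg=1 MMHhGG=2 MMHhGg=4 MMHhgg=2 MMhhGG=1 MMhhGg=2 MMhhgg=1 MmHHGG=2 MmHHGg=4 MmHHgg=2 MmHhGG=4 MmHhGg=8 MmHhgg=4 MmhhGG=2 MmhhGg=4 Mmhhgg=2 mmHHGG=1 mmHHGg=2 mmHHgg=1 mmHhGG=2 mmHhGg=4 mmHhgg=2 mmhhGG=1 mmhhGg=2 mmhhgg=1
M_ hh G_ hits 9/64; gcd=1; 9÷1/64÷1 = 9/64

P(M_ hh G_) = 9/64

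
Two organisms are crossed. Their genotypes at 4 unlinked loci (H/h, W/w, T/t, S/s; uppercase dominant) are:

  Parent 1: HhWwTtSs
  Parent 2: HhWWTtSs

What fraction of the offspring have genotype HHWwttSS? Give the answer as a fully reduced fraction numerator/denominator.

HhWwTtSs gametes: HWTS×1, HWTs×1, HWtS×1, HWts×1, HwTS×1, HwTs×1, HwtS×1, Hwts×1, hWTS×1, hWTs×1, hWtS×1, hWts×1, hwTS×1, hwTs×1, hwtS×1, hwts×1
HhWWTtSs gametes: HWTS×2, HWTs×2, HWtS×2, HWts×2, hWTS×2, hWTs×2, hWtS×2, hWts×2
HhWwTtSs×HhWWTtSs grid (16·16=256): HHWWTTSS=2 HHWWTTSs=4 HHWWTTss=2 HHWWTtSS=4 HHWWTtSs=8 HHWWTtss=4 HHWWttSS=2 HHWWttSs=4 HHWWttss=2 HHWwTTSS=2 HHWwTTSs=4 HHWwTTss=2 HHWwTtSS=4 HHWwTtSs=8 HHWwTtss=4 HHWwttSS=2 HHWwttSs=4 HHWwttss=2 HhWWTTSS=4 HhWWTTSs=8 HhWWTTss=4 HhWWTtSS=8 HhWWTtSs=16 HhWWTtss=8 HhWWttSS=4 HhWWttSs=8 HhWWttss=4 HhWwTTSS=4 HhWwTTSs=8 HhWwTTss=4 HhWwTtSS=8 HhWwTtSs=16 HhWwTtss=8 HhWwttSS=4 HhWwttSs=8 HhWwttss=4 hhWWTTSS=2 hhWWTTSs=4 hhWWTTss=2 hhWWTtSS=4 hhWWTtSs=8 hhWWTtss=4 hhWWttSS=2 hhWWttSs=4 hhWWttss=2 hhWwTTSS=2 hhWwTTSs=4 hhWwTTss=2 hhWwTtSS=4 hhWwTtSs=8 hhWwTtss=4 hhWwttSS=2 hhWwttSs=4 hhWwttss=2
HHWwttSS hits 2/256; gcd=2; 2÷2/256÷2 = 1/128

P(HHWwttSS) = 1/128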